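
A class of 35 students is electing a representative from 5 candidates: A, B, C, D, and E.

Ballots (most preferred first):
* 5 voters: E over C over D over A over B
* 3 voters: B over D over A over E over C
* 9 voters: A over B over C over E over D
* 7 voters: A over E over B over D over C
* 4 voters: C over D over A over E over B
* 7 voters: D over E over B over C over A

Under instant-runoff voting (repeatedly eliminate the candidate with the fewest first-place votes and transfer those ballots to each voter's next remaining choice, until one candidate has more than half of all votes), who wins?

Round 1: A 16, B 3, C 4, D 7, E 5. B eliminated.
Round 2: A 16, C 4, D 10, E 5. C eliminated.
Round 3: A 16, D 14, E 5. E eliminated.
Round 4: A 16, D 19. D has a majority (≥18).

D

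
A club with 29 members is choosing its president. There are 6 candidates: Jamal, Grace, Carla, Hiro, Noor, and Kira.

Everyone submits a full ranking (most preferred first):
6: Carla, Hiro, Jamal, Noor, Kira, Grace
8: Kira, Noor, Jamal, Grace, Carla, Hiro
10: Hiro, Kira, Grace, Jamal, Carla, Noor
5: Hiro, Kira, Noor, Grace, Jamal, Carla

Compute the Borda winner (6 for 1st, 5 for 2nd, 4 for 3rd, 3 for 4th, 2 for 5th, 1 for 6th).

Kira

Jamal: 6×4 + 8×4 + 10×3 + 5×2 = 96
Grace: 6×1 + 8×3 + 10×4 + 5×3 = 85
Carla: 6×6 + 8×2 + 10×2 + 5×1 = 77
Hiro: 6×5 + 8×1 + 10×6 + 5×6 = 128
Noor: 6×3 + 8×5 + 10×1 + 5×4 = 88
Kira: 6×2 + 8×6 + 10×5 + 5×5 = 135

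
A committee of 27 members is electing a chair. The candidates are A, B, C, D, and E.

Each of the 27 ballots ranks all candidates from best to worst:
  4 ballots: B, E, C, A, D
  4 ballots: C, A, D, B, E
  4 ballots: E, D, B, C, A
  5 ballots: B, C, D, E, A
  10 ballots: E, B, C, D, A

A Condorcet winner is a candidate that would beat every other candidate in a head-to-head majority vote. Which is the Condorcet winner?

E

E vs A: 23–4
E vs B: 14–13
E vs C: 18–9
E vs D: 18–9
E beats every other candidate.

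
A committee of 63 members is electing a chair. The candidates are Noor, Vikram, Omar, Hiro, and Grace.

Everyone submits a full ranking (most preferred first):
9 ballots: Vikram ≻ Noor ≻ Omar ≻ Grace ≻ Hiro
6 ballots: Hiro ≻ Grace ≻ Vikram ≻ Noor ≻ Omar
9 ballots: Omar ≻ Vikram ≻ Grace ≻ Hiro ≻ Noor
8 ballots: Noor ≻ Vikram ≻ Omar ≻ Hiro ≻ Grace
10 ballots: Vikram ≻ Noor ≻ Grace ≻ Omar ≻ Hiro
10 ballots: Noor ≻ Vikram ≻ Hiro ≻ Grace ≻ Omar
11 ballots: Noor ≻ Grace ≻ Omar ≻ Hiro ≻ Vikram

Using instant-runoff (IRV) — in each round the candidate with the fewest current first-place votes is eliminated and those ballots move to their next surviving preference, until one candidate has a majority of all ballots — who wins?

Vikram

Round 1: Noor 29, Vikram 19, Omar 9, Hiro 6, Grace 0. Grace eliminated.
Round 2: Noor 29, Vikram 19, Omar 9, Hiro 6. Hiro eliminated.
Round 3: Noor 29, Vikram 25, Omar 9. Omar eliminated.
Round 4: Noor 29, Vikram 34. Vikram has a majority (≥32).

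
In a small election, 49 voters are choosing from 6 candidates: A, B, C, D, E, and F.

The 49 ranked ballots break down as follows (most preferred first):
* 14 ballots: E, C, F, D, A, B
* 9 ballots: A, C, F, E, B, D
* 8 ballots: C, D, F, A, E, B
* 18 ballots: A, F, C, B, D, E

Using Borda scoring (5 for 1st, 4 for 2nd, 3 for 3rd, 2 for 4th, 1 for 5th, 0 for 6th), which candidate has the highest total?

A: 14×1 + 9×5 + 8×2 + 18×5 = 165
B: 14×0 + 9×1 + 8×0 + 18×2 = 45
C: 14×4 + 9×4 + 8×5 + 18×3 = 186
D: 14×2 + 9×0 + 8×4 + 18×1 = 78
E: 14×5 + 9×2 + 8×1 + 18×0 = 96
F: 14×3 + 9×3 + 8×3 + 18×4 = 165

C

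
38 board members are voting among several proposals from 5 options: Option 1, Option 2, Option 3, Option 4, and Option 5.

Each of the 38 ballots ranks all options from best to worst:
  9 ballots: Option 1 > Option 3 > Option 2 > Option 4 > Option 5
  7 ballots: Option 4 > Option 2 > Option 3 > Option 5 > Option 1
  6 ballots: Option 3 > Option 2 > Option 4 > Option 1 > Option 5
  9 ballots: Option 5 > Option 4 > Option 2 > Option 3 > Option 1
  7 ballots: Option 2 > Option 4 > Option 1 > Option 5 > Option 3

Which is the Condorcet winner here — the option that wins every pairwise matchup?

Option 2 vs Option 1: 29–9
Option 2 vs Option 3: 23–15
Option 2 vs Option 4: 22–16
Option 2 vs Option 5: 29–9
Option 2 beats every other option.

Option 2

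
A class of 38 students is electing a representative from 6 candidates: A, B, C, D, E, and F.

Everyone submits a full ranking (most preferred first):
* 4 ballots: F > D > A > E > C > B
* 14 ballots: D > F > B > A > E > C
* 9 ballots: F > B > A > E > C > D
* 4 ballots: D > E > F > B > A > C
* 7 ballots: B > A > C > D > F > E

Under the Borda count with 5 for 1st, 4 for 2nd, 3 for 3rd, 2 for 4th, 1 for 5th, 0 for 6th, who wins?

F

A: 4×3 + 14×2 + 9×3 + 4×1 + 7×4 = 99
B: 4×0 + 14×3 + 9×4 + 4×2 + 7×5 = 121
C: 4×1 + 14×0 + 9×1 + 4×0 + 7×3 = 34
D: 4×4 + 14×5 + 9×0 + 4×5 + 7×2 = 120
E: 4×2 + 14×1 + 9×2 + 4×4 + 7×0 = 56
F: 4×5 + 14×4 + 9×5 + 4×3 + 7×1 = 140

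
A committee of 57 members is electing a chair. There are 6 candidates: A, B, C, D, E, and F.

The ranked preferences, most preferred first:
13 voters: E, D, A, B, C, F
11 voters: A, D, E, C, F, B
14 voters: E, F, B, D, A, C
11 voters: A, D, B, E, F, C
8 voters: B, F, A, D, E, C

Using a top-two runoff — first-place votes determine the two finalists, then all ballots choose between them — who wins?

A

Round 1 first-place votes: A 22, B 8, C 0, D 0, E 27, F 0. E and A advance.
Runoff: E is ranked above A on 27 ballots, A above E on 30.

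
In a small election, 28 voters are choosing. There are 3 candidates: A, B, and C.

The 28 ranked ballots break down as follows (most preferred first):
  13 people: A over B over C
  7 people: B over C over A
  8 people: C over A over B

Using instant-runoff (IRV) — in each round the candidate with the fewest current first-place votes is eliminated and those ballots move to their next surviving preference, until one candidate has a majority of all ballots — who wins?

Round 1: A 13, B 7, C 8. B eliminated.
Round 2: A 13, C 15. C has a majority (≥15).

C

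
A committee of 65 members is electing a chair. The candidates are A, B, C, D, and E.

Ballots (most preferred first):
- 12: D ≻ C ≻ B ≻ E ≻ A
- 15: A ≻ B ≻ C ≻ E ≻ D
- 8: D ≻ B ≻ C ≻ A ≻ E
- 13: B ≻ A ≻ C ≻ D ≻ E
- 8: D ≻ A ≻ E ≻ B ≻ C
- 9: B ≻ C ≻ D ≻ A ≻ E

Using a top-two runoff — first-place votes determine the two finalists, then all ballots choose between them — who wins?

Round 1 first-place votes: A 15, B 22, C 0, D 28, E 0. D and B advance.
Runoff: D is ranked above B on 28 ballots, B above D on 37.

B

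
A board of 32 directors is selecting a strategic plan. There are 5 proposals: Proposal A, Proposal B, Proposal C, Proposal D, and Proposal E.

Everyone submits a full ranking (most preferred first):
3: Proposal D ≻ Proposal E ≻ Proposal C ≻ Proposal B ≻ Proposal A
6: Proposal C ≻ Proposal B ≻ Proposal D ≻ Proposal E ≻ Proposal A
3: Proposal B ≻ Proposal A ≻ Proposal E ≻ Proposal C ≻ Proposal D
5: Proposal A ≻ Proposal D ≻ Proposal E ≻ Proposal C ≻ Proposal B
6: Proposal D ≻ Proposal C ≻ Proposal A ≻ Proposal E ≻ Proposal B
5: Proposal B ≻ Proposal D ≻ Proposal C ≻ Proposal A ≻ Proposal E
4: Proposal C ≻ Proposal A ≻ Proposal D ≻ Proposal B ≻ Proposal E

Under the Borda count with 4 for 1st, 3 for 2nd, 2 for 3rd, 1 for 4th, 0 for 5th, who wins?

Proposal A: 3×0 + 6×0 + 3×3 + 5×4 + 6×2 + 5×1 + 4×3 = 58
Proposal B: 3×1 + 6×3 + 3×4 + 5×0 + 6×0 + 5×4 + 4×1 = 57
Proposal C: 3×2 + 6×4 + 3×1 + 5×1 + 6×3 + 5×2 + 4×4 = 82
Proposal D: 3×4 + 6×2 + 3×0 + 5×3 + 6×4 + 5×3 + 4×2 = 86
Proposal E: 3×3 + 6×1 + 3×2 + 5×2 + 6×1 + 5×0 + 4×0 = 37

Proposal D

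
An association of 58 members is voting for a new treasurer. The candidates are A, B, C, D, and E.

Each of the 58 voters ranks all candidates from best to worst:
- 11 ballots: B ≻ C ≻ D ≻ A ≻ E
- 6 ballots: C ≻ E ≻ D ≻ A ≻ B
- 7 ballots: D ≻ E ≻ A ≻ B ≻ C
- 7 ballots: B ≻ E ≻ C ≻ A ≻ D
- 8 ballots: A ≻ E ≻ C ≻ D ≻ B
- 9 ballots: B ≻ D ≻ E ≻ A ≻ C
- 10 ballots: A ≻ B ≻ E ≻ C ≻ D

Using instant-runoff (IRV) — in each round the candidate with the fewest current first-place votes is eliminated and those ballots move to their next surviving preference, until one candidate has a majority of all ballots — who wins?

Round 1: A 18, B 27, C 6, D 7, E 0. E eliminated.
Round 2: A 18, B 27, C 6, D 7. C eliminated.
Round 3: A 18, B 27, D 13. D eliminated.
Round 4: A 31, B 27. A has a majority (≥30).

A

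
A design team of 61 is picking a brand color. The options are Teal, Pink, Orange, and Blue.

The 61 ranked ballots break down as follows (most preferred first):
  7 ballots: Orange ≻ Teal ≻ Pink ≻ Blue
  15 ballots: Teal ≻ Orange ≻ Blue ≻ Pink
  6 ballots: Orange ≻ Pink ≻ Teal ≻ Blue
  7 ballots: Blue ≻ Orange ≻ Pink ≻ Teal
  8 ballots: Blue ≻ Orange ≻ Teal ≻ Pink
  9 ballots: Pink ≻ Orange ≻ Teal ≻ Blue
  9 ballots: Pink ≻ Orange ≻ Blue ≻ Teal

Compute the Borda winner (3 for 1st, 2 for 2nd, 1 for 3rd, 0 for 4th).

Orange

Teal: 7×2 + 15×3 + 6×1 + 7×0 + 8×1 + 9×1 + 9×0 = 82
Pink: 7×1 + 15×0 + 6×2 + 7×1 + 8×0 + 9×3 + 9×3 = 80
Orange: 7×3 + 15×2 + 6×3 + 7×2 + 8×2 + 9×2 + 9×2 = 135
Blue: 7×0 + 15×1 + 6×0 + 7×3 + 8×3 + 9×0 + 9×1 = 69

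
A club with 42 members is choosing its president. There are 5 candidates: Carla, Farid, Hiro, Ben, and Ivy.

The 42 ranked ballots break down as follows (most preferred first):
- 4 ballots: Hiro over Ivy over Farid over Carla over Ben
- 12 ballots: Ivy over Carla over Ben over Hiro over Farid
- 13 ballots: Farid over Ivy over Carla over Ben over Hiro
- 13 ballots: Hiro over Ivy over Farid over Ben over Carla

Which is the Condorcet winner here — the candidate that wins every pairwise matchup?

Ivy

Ivy vs Carla: 42–0
Ivy vs Farid: 29–13
Ivy vs Hiro: 25–17
Ivy vs Ben: 42–0
Ivy beats every other candidate.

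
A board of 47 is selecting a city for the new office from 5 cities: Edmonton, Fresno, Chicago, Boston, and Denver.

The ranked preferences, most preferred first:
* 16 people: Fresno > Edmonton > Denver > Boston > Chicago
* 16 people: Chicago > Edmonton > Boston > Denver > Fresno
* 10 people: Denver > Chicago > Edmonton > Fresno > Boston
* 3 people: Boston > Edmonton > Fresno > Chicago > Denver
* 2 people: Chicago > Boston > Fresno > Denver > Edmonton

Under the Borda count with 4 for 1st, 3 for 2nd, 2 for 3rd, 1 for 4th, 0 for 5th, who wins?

Edmonton

Edmonton: 16×3 + 16×3 + 10×2 + 3×3 + 2×0 = 125
Fresno: 16×4 + 16×0 + 10×1 + 3×2 + 2×2 = 84
Chicago: 16×0 + 16×4 + 10×3 + 3×1 + 2×4 = 105
Boston: 16×1 + 16×2 + 10×0 + 3×4 + 2×3 = 66
Denver: 16×2 + 16×1 + 10×4 + 3×0 + 2×1 = 90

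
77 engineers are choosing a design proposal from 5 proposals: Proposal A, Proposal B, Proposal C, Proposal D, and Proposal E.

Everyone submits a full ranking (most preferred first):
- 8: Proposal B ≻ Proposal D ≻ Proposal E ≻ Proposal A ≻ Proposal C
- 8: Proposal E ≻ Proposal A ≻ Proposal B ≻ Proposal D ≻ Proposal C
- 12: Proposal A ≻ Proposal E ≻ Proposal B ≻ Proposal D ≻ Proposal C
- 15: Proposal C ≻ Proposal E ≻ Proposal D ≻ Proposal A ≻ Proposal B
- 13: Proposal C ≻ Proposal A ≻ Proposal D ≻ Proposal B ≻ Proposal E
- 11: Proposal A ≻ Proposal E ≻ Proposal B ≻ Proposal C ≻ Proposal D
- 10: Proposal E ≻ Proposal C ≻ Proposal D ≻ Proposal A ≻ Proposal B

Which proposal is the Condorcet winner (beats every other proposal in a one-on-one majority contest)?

Proposal E

Proposal E vs Proposal A: 41–36
Proposal E vs Proposal B: 56–21
Proposal E vs Proposal C: 49–28
Proposal E vs Proposal D: 56–21
Proposal E beats every other proposal.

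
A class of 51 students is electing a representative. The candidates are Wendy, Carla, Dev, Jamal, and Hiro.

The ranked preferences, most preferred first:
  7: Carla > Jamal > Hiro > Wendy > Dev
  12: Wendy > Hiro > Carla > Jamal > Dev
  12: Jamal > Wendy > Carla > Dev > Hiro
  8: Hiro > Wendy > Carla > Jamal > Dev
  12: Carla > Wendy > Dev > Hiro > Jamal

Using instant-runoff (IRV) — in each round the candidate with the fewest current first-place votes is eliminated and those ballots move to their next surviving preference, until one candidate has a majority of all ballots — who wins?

Round 1: Wendy 12, Carla 19, Dev 0, Jamal 12, Hiro 8. Dev eliminated.
Round 2: Wendy 12, Carla 19, Jamal 12, Hiro 8. Hiro eliminated.
Round 3: Wendy 20, Carla 19, Jamal 12. Jamal eliminated.
Round 4: Wendy 32, Carla 19. Wendy has a majority (≥26).

Wendy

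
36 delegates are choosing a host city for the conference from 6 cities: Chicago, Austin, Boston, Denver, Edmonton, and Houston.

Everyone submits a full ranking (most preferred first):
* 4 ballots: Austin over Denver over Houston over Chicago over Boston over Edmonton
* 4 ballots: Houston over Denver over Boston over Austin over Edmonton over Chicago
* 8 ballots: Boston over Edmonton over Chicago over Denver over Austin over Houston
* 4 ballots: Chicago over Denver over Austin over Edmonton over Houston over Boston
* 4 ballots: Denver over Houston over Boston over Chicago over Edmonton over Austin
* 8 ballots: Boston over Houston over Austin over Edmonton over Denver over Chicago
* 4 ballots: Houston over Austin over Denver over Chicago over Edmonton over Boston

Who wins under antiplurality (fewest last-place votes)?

Last-place votes: Chicago 12, Austin 4, Boston 8, Denver 0, Edmonton 4, Houston 8.

Denver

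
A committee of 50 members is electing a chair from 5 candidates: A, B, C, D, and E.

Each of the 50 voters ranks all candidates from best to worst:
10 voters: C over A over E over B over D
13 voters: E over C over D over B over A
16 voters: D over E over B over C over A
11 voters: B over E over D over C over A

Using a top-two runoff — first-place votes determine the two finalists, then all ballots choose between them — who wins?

E

Round 1 first-place votes: A 0, B 11, C 10, D 16, E 13. D and E advance.
Runoff: D is ranked above E on 16 ballots, E above D on 34.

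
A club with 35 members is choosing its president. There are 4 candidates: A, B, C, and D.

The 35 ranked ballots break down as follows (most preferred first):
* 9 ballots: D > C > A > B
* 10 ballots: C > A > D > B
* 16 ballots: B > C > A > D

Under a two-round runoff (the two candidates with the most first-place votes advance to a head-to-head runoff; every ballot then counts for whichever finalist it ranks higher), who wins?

C

Round 1 first-place votes: A 0, B 16, C 10, D 9. B and C advance.
Runoff: B is ranked above C on 16 ballots, C above B on 19.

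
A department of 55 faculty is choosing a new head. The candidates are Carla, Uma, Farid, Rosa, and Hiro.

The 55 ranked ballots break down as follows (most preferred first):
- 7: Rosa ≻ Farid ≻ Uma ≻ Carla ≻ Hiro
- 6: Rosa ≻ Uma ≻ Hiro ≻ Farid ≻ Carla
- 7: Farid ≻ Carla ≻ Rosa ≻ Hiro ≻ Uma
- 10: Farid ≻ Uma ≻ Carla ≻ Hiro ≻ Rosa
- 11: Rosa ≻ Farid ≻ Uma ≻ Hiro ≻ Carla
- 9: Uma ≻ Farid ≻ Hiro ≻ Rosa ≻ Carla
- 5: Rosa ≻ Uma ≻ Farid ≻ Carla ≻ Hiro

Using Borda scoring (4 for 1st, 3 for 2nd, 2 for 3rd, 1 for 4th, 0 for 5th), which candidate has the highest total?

Farid

Carla: 7×1 + 6×0 + 7×3 + 10×2 + 11×0 + 9×0 + 5×1 = 53
Uma: 7×2 + 6×3 + 7×0 + 10×3 + 11×2 + 9×4 + 5×3 = 135
Farid: 7×3 + 6×1 + 7×4 + 10×4 + 11×3 + 9×3 + 5×2 = 165
Rosa: 7×4 + 6×4 + 7×2 + 10×0 + 11×4 + 9×1 + 5×4 = 139
Hiro: 7×0 + 6×2 + 7×1 + 10×1 + 11×1 + 9×2 + 5×0 = 58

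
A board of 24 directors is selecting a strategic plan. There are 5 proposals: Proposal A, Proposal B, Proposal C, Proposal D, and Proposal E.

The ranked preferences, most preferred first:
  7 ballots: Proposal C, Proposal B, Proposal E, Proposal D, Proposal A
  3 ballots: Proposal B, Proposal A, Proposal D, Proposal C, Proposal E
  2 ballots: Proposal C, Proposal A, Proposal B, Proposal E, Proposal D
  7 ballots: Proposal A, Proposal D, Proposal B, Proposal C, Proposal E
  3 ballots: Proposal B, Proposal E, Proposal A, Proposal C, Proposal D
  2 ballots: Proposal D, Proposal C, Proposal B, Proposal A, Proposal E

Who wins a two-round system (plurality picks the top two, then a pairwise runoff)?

Proposal A

Round 1 first-place votes: Proposal A 7, Proposal B 6, Proposal C 9, Proposal D 2, Proposal E 0. Proposal C and Proposal A advance.
Runoff: Proposal C is ranked above Proposal A on 11 ballots, Proposal A above Proposal C on 13.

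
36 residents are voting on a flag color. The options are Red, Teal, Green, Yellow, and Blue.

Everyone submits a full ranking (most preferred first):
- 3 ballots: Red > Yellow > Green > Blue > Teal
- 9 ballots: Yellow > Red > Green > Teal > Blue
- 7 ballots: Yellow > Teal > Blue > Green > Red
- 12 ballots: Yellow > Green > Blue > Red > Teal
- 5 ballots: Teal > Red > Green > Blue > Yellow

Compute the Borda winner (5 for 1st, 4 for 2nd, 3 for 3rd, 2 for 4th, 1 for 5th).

Red: 3×5 + 9×4 + 7×1 + 12×2 + 5×4 = 102
Teal: 3×1 + 9×2 + 7×4 + 12×1 + 5×5 = 86
Green: 3×3 + 9×3 + 7×2 + 12×4 + 5×3 = 113
Yellow: 3×4 + 9×5 + 7×5 + 12×5 + 5×1 = 157
Blue: 3×2 + 9×1 + 7×3 + 12×3 + 5×2 = 82

Yellow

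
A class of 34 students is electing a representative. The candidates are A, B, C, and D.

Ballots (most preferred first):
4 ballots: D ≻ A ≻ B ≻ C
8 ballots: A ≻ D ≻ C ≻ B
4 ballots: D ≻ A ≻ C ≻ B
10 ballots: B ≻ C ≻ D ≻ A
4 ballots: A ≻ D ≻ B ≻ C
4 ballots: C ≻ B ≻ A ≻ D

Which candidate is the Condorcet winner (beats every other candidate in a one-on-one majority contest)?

D vs A: 18–16
D vs B: 20–14
D vs C: 20–14
D beats every other candidate.

D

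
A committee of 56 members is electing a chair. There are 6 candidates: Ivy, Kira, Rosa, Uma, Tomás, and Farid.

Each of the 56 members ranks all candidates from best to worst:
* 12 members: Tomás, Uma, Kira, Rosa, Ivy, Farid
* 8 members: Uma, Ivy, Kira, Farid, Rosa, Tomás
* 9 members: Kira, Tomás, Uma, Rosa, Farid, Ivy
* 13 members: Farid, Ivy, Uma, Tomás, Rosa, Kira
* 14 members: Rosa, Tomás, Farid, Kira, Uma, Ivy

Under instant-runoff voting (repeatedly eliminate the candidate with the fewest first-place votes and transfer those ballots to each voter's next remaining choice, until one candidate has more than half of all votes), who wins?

Kira

Round 1: Ivy 0, Kira 9, Rosa 14, Uma 8, Tomás 12, Farid 13. Ivy eliminated.
Round 2: Kira 9, Rosa 14, Uma 8, Tomás 12, Farid 13. Uma eliminated.
Round 3: Kira 17, Rosa 14, Tomás 12, Farid 13. Tomás eliminated.
Round 4: Kira 29, Rosa 14, Farid 13. Kira has a majority (≥29).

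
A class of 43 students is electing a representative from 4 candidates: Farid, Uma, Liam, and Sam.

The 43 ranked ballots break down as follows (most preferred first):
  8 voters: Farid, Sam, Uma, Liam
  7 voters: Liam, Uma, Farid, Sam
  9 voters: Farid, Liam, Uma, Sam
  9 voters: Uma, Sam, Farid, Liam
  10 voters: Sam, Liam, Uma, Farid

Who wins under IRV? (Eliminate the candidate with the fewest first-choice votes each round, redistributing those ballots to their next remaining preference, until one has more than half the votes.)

Round 1: Farid 17, Uma 9, Liam 7, Sam 10. Liam eliminated.
Round 2: Farid 17, Uma 16, Sam 10. Sam eliminated.
Round 3: Farid 17, Uma 26. Uma has a majority (≥22).

Uma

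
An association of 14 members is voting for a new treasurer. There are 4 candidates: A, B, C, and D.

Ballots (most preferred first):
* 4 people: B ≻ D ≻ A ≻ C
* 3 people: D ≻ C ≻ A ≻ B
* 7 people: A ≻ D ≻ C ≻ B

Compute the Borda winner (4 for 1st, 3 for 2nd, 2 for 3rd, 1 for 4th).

A: 4×2 + 3×2 + 7×4 = 42
B: 4×4 + 3×1 + 7×1 = 26
C: 4×1 + 3×3 + 7×2 = 27
D: 4×3 + 3×4 + 7×3 = 45

D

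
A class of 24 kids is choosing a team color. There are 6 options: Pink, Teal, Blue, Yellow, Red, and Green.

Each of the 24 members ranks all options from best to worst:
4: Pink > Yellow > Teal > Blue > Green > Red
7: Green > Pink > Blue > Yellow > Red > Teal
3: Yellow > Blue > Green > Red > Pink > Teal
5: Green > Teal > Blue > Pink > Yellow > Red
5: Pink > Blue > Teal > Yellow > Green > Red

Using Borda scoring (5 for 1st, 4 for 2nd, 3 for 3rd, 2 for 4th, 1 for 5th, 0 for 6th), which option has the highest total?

Pink: 4×5 + 7×4 + 3×1 + 5×2 + 5×5 = 86
Teal: 4×3 + 7×0 + 3×0 + 5×4 + 5×3 = 47
Blue: 4×2 + 7×3 + 3×4 + 5×3 + 5×4 = 76
Yellow: 4×4 + 7×2 + 3×5 + 5×1 + 5×2 = 60
Red: 4×0 + 7×1 + 3×2 + 5×0 + 5×0 = 13
Green: 4×1 + 7×5 + 3×3 + 5×5 + 5×1 = 78

Pink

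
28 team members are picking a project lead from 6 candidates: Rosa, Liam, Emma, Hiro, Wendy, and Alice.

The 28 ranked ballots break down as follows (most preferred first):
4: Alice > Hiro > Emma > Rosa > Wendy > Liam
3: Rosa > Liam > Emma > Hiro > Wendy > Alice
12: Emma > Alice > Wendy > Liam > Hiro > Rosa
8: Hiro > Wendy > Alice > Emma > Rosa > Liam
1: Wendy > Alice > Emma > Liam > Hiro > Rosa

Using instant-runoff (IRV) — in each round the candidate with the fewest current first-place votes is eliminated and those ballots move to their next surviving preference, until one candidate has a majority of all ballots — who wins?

Round 1: Rosa 3, Liam 0, Emma 12, Hiro 8, Wendy 1, Alice 4. Liam eliminated.
Round 2: Rosa 3, Emma 12, Hiro 8, Wendy 1, Alice 4. Wendy eliminated.
Round 3: Rosa 3, Emma 12, Hiro 8, Alice 5. Rosa eliminated.
Round 4: Emma 15, Hiro 8, Alice 5. Emma has a majority (≥15).

Emma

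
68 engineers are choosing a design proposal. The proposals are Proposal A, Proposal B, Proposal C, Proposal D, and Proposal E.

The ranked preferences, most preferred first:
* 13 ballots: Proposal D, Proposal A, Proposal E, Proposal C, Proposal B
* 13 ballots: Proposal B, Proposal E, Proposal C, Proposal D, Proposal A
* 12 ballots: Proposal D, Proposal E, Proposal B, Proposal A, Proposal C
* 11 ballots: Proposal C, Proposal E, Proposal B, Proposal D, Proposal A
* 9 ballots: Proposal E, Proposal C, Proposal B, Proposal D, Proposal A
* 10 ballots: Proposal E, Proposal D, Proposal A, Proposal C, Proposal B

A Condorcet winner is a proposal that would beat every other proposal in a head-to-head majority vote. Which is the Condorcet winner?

Proposal E

Proposal E vs Proposal A: 55–13
Proposal E vs Proposal B: 55–13
Proposal E vs Proposal C: 57–11
Proposal E vs Proposal D: 43–25
Proposal E beats every other proposal.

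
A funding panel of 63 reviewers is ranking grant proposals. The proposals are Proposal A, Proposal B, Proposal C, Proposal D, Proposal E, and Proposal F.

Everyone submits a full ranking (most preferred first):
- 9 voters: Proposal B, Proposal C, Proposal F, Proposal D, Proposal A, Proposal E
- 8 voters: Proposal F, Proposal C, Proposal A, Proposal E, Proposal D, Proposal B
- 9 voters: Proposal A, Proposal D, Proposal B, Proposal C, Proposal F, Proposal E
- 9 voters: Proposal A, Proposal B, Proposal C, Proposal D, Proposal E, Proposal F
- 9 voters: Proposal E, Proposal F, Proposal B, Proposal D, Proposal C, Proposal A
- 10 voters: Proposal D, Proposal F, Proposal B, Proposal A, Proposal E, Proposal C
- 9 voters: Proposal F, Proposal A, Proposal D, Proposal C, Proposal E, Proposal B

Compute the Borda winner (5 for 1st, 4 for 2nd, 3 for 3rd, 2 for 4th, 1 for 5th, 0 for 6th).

Proposal A: 9×1 + 8×3 + 9×5 + 9×5 + 9×0 + 10×2 + 9×4 = 179
Proposal B: 9×5 + 8×0 + 9×3 + 9×4 + 9×3 + 10×3 + 9×0 = 165
Proposal C: 9×4 + 8×4 + 9×2 + 9×3 + 9×1 + 10×0 + 9×2 = 140
Proposal D: 9×2 + 8×1 + 9×4 + 9×2 + 9×2 + 10×5 + 9×3 = 175
Proposal E: 9×0 + 8×2 + 9×0 + 9×1 + 9×5 + 10×1 + 9×1 = 89
Proposal F: 9×3 + 8×5 + 9×1 + 9×0 + 9×4 + 10×4 + 9×5 = 197

Proposal F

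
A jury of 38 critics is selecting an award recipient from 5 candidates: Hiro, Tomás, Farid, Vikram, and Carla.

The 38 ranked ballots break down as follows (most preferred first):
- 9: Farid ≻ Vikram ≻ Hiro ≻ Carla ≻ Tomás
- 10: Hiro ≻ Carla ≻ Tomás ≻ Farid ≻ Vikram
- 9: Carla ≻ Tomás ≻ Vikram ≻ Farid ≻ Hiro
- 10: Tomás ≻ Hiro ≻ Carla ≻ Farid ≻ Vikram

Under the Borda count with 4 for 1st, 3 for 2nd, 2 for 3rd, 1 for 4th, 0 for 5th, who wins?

Carla

Hiro: 9×2 + 10×4 + 9×0 + 10×3 = 88
Tomás: 9×0 + 10×2 + 9×3 + 10×4 = 87
Farid: 9×4 + 10×1 + 9×1 + 10×1 = 65
Vikram: 9×3 + 10×0 + 9×2 + 10×0 = 45
Carla: 9×1 + 10×3 + 9×4 + 10×2 = 95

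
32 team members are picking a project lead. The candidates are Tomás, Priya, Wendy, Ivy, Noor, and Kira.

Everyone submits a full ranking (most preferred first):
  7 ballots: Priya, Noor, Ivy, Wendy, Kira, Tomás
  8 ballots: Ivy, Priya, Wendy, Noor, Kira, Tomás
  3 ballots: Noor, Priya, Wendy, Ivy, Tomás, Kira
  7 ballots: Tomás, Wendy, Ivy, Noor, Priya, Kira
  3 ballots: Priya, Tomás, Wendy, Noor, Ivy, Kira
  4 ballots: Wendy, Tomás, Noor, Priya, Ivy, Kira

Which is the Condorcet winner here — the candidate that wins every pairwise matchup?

Priya

Priya vs Tomás: 21–11
Priya vs Wendy: 21–11
Priya vs Ivy: 17–15
Priya vs Noor: 18–14
Priya vs Kira: 32–0
Priya beats every other candidate.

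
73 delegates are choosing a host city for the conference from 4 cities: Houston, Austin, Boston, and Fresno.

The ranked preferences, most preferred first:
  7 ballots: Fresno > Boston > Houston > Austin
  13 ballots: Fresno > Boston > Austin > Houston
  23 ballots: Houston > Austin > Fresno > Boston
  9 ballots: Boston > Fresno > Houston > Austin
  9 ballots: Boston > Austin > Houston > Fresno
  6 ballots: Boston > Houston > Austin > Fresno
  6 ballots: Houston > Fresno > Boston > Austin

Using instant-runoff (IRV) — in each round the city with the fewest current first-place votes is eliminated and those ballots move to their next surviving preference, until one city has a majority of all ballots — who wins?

Boston

Round 1: Houston 29, Austin 0, Boston 24, Fresno 20. Austin eliminated.
Round 2: Houston 29, Boston 24, Fresno 20. Fresno eliminated.
Round 3: Houston 29, Boston 44. Boston has a majority (≥37).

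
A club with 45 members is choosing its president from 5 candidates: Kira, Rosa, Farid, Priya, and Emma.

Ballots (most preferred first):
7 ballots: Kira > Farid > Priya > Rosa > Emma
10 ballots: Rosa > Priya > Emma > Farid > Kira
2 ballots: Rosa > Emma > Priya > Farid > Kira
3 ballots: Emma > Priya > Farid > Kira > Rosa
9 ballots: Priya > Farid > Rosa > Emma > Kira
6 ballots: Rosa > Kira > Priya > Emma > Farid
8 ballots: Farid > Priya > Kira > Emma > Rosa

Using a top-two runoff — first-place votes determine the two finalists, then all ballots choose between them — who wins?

Round 1 first-place votes: Kira 7, Rosa 18, Farid 8, Priya 9, Emma 3. Rosa and Priya advance.
Runoff: Rosa is ranked above Priya on 18 ballots, Priya above Rosa on 27.

Priya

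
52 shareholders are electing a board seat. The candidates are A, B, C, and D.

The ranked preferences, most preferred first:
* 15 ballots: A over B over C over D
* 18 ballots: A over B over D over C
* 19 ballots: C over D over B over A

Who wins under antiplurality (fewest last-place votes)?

Last-place votes: A 19, B 0, C 18, D 15.

B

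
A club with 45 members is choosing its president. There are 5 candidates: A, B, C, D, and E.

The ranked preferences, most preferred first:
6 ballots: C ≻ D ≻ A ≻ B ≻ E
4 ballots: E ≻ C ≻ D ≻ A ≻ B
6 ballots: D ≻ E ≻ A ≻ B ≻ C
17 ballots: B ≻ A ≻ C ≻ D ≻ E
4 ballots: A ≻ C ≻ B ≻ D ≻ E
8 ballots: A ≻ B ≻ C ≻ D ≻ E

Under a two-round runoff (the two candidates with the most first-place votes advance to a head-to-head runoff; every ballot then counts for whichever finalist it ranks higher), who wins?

Round 1 first-place votes: A 12, B 17, C 6, D 6, E 4. B and A advance.
Runoff: B is ranked above A on 17 ballots, A above B on 28.

A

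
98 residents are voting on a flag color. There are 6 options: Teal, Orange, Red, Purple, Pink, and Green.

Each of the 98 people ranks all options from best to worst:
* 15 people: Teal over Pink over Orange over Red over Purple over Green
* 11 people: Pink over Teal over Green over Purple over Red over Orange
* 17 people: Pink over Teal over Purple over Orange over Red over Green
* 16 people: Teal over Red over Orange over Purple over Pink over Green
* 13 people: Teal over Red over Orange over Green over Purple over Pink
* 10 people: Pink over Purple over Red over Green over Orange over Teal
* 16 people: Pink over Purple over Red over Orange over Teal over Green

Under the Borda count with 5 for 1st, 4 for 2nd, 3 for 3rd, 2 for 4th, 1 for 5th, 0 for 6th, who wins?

Teal

Teal: 15×5 + 11×4 + 17×4 + 16×5 + 13×5 + 10×0 + 16×1 = 348
Orange: 15×3 + 11×0 + 17×2 + 16×3 + 13×3 + 10×1 + 16×2 = 208
Red: 15×2 + 11×1 + 17×1 + 16×4 + 13×4 + 10×3 + 16×3 = 252
Purple: 15×1 + 11×2 + 17×3 + 16×2 + 13×1 + 10×4 + 16×4 = 237
Pink: 15×4 + 11×5 + 17×5 + 16×1 + 13×0 + 10×5 + 16×5 = 346
Green: 15×0 + 11×3 + 17×0 + 16×0 + 13×2 + 10×2 + 16×0 = 79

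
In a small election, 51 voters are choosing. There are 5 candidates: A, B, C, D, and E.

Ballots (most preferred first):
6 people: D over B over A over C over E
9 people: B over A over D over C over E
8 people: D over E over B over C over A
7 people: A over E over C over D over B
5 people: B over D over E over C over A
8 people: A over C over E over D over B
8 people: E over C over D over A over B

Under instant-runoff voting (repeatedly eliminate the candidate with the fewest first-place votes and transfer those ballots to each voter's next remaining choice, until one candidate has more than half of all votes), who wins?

Round 1: A 15, B 14, C 0, D 14, E 8. C eliminated.
Round 2: A 15, B 14, D 14, E 8. E eliminated.
Round 3: A 15, B 14, D 22. B eliminated.
Round 4: A 24, D 27. D has a majority (≥26).

D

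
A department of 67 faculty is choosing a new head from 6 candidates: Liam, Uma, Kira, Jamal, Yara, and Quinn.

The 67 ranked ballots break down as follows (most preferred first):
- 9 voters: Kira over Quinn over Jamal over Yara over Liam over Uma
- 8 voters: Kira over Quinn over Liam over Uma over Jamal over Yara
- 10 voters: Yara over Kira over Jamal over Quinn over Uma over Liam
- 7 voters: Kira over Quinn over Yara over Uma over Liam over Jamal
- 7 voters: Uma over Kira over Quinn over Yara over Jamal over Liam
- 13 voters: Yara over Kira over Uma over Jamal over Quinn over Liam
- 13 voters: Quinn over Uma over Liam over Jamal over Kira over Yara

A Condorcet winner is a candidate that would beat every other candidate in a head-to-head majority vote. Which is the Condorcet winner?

Kira vs Liam: 54–13
Kira vs Uma: 47–20
Kira vs Jamal: 54–13
Kira vs Yara: 44–23
Kira vs Quinn: 54–13
Kira beats every other candidate.

Kira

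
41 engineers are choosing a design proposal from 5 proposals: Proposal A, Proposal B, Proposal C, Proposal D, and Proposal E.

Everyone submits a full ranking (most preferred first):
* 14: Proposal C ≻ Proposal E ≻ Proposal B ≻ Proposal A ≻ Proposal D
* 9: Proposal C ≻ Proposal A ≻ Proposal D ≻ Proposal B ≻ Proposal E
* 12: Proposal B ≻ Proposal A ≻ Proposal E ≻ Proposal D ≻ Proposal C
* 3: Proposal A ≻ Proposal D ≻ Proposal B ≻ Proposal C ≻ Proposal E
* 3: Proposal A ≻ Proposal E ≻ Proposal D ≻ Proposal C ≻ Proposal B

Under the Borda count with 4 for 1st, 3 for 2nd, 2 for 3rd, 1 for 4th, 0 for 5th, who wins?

Proposal A

Proposal A: 14×1 + 9×3 + 12×3 + 3×4 + 3×4 = 101
Proposal B: 14×2 + 9×1 + 12×4 + 3×2 + 3×0 = 91
Proposal C: 14×4 + 9×4 + 12×0 + 3×1 + 3×1 = 98
Proposal D: 14×0 + 9×2 + 12×1 + 3×3 + 3×2 = 45
Proposal E: 14×3 + 9×0 + 12×2 + 3×0 + 3×3 = 75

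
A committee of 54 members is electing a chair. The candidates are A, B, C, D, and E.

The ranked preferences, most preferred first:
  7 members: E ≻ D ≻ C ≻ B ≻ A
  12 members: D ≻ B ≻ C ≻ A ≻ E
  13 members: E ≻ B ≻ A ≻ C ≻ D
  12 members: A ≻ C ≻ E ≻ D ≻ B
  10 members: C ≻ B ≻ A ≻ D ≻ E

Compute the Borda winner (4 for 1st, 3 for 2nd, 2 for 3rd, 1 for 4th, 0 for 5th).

A: 7×0 + 12×1 + 13×2 + 12×4 + 10×2 = 106
B: 7×1 + 12×3 + 13×3 + 12×0 + 10×3 = 112
C: 7×2 + 12×2 + 13×1 + 12×3 + 10×4 = 127
D: 7×3 + 12×4 + 13×0 + 12×1 + 10×1 = 91
E: 7×4 + 12×0 + 13×4 + 12×2 + 10×0 = 104

C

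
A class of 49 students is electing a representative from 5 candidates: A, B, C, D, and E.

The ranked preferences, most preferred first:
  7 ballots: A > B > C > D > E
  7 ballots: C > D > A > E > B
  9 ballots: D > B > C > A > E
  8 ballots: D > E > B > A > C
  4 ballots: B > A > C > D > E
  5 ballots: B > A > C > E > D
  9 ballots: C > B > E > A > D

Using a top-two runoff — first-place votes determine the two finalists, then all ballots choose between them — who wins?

Round 1 first-place votes: A 7, B 9, C 16, D 17, E 0. D and C advance.
Runoff: D is ranked above C on 17 ballots, C above D on 32.

C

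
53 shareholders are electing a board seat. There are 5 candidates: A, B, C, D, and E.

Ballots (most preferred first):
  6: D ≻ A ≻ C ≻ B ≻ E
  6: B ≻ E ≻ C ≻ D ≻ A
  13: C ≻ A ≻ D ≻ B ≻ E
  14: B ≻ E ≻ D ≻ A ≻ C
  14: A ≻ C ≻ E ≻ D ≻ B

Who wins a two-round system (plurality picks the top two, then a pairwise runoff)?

Round 1 first-place votes: A 14, B 20, C 13, D 6, E 0. B and A advance.
Runoff: B is ranked above A on 20 ballots, A above B on 33.

A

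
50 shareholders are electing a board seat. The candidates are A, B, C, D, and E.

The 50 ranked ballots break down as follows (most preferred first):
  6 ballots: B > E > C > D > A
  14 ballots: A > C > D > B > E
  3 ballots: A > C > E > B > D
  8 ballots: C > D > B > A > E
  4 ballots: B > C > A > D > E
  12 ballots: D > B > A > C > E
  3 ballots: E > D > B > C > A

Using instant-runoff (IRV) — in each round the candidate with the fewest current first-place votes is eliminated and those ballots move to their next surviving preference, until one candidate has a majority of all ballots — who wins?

D

Round 1: A 17, B 10, C 8, D 12, E 3. E eliminated.
Round 2: A 17, B 10, C 8, D 15. C eliminated.
Round 3: A 17, B 10, D 23. B eliminated.
Round 4: A 21, D 29. D has a majority (≥26).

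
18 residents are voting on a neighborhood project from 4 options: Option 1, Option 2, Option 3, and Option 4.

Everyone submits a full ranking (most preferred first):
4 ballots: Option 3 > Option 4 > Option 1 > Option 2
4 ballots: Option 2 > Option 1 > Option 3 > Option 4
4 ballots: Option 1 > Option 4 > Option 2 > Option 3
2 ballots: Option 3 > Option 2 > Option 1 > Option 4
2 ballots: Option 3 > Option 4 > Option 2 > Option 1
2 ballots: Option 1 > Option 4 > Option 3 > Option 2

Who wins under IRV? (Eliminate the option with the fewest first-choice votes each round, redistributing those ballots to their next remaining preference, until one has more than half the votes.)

Option 1

Round 1: Option 1 6, Option 2 4, Option 3 8, Option 4 0. Option 4 eliminated.
Round 2: Option 1 6, Option 2 4, Option 3 8. Option 2 eliminated.
Round 3: Option 1 10, Option 3 8. Option 1 has a majority (≥10).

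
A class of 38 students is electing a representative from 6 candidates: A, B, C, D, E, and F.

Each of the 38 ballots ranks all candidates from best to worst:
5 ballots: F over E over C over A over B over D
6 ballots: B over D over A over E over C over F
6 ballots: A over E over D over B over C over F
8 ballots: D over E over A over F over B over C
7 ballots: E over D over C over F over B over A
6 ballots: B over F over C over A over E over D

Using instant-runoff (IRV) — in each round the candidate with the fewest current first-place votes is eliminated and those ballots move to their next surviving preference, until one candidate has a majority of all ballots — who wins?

Round 1: A 6, B 12, C 0, D 8, E 7, F 5. C eliminated.
Round 2: A 6, B 12, D 8, E 7, F 5. F eliminated.
Round 3: A 6, B 12, D 8, E 12. A eliminated.
Round 4: B 12, D 8, E 18. D eliminated.
Round 5: B 12, E 26. E has a majority (≥20).

E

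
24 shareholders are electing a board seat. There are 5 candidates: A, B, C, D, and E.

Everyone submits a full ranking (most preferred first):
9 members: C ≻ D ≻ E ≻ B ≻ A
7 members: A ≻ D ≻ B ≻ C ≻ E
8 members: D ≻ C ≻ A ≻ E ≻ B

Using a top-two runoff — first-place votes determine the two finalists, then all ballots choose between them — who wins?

D

Round 1 first-place votes: A 7, B 0, C 9, D 8, E 0. C and D advance.
Runoff: C is ranked above D on 9 ballots, D above C on 15.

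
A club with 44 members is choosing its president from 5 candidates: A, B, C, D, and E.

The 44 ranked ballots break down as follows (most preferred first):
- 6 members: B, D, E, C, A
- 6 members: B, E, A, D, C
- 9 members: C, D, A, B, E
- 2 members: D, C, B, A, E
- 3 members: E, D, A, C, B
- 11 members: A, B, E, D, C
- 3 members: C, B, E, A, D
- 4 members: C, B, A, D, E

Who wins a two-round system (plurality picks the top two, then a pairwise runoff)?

B

Round 1 first-place votes: A 11, B 12, C 16, D 2, E 3. C and B advance.
Runoff: C is ranked above B on 21 ballots, B above C on 23.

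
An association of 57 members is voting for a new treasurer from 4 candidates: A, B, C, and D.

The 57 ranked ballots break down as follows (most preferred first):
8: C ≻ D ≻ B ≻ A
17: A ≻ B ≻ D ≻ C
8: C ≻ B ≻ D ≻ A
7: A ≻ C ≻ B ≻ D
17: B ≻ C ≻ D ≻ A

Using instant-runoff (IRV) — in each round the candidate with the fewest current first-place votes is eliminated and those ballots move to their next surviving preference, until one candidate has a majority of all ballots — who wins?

B

Round 1: A 24, B 17, C 16, D 0. D eliminated.
Round 2: A 24, B 17, C 16. C eliminated.
Round 3: A 24, B 33. B has a majority (≥29).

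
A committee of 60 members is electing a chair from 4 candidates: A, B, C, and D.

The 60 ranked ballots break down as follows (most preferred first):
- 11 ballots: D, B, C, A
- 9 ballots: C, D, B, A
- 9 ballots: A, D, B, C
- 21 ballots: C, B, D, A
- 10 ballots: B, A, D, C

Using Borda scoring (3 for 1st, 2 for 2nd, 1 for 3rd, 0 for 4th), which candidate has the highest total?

A: 11×0 + 9×0 + 9×3 + 21×0 + 10×2 = 47
B: 11×2 + 9×1 + 9×1 + 21×2 + 10×3 = 112
C: 11×1 + 9×3 + 9×0 + 21×3 + 10×0 = 101
D: 11×3 + 9×2 + 9×2 + 21×1 + 10×1 = 100

B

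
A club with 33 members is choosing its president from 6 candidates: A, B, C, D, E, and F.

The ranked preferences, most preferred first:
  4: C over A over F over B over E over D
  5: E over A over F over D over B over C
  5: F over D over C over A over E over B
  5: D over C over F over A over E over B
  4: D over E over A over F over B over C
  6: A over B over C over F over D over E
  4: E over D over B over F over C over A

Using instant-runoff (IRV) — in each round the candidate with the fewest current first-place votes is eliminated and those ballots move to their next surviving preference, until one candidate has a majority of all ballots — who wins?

Round 1: A 6, B 0, C 4, D 9, E 9, F 5. B eliminated.
Round 2: A 6, C 4, D 9, E 9, F 5. C eliminated.
Round 3: A 10, D 9, E 9, F 5. F eliminated.
Round 4: A 10, D 14, E 9. E eliminated.
Round 5: A 15, D 18. D has a majority (≥17).

D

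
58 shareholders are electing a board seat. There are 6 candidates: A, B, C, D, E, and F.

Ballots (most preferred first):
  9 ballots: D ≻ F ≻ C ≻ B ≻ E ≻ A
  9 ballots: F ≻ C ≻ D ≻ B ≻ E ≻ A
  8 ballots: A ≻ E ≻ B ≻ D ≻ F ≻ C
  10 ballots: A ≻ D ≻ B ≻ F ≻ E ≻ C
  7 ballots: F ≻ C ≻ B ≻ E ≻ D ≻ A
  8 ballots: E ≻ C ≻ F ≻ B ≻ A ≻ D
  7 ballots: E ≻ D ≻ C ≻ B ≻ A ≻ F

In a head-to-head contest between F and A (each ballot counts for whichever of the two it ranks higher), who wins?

F

F is ranked above A on 33 ballots; A above F on 25.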